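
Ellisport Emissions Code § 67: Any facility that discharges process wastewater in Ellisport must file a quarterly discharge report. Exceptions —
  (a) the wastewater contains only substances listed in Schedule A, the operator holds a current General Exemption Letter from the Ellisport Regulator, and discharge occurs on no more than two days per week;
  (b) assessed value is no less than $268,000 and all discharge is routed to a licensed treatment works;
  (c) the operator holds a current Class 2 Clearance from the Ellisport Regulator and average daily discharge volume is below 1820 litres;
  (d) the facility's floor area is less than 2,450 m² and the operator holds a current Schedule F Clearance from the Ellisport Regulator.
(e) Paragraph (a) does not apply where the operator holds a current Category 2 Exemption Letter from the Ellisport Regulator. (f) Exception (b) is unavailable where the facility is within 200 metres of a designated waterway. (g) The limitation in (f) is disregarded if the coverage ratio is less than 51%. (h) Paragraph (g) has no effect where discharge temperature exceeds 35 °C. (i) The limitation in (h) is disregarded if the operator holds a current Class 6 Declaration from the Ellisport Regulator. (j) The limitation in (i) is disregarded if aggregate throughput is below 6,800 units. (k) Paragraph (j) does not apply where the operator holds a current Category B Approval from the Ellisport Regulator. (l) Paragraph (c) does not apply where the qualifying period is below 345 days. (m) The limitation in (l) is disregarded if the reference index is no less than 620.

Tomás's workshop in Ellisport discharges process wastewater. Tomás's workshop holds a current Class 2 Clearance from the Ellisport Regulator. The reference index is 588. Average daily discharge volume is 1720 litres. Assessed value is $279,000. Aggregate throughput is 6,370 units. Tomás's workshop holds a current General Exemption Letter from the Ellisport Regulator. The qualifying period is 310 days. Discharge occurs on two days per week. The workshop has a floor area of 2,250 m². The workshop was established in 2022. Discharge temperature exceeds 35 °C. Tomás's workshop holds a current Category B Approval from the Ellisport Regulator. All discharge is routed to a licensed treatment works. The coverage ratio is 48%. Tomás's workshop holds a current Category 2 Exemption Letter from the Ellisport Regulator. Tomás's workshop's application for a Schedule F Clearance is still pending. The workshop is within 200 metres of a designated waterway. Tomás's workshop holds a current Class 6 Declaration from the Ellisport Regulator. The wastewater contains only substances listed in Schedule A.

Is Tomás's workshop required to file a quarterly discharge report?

No — exception (b) applies; Tomás's workshop is not required to file a quarterly discharge report.

All of (a)'s requirements are met (the wastewater is Schedule-A-only; a current General Exemption Letter is held; discharge occurs on no more than two days per week). However, paragraph (e) must be considered: (e) operates against (a): a current Category 2 Exemption Letter is held. Exception (a) does not apply.
Exception (b)'s conditions are all satisfied: assessed value is $279,000, meeting the $268,000 threshold; discharge is routed to a licensed treatment works. Applying paragraphs (f)–(k): (f) applies (the workshop is within 200 m of a designated waterway), but is displaced by (g): (g) applies — the coverage ratio is 48%, less than the 51% limit. (h) would limit (g) — discharge temperature exceeds 35 °C — but (i) sets (h) aside: (i) operates against (h): a current Class 6 Declaration is held. (j) is engaged (aggregate throughput is 6,370 units, below the 6,800 units limit), but is overridden by (k): (k) operates against (j): a current Category B Approval is held. (b) remains available.
Exception (c)'s conditions are all satisfied: a current Class 2 Clearance is held; average daily discharge volume is 1720 litres, below the 1820 litres limit. But: (l) is engaged — the qualifying period is 310 days, below the 345 days limit. (m), which would lift (l), is not triggered — the reference index is 588, short of 620. Exception (c) does not apply.
Exception (d) does not apply: no current Schedule F Clearance is held.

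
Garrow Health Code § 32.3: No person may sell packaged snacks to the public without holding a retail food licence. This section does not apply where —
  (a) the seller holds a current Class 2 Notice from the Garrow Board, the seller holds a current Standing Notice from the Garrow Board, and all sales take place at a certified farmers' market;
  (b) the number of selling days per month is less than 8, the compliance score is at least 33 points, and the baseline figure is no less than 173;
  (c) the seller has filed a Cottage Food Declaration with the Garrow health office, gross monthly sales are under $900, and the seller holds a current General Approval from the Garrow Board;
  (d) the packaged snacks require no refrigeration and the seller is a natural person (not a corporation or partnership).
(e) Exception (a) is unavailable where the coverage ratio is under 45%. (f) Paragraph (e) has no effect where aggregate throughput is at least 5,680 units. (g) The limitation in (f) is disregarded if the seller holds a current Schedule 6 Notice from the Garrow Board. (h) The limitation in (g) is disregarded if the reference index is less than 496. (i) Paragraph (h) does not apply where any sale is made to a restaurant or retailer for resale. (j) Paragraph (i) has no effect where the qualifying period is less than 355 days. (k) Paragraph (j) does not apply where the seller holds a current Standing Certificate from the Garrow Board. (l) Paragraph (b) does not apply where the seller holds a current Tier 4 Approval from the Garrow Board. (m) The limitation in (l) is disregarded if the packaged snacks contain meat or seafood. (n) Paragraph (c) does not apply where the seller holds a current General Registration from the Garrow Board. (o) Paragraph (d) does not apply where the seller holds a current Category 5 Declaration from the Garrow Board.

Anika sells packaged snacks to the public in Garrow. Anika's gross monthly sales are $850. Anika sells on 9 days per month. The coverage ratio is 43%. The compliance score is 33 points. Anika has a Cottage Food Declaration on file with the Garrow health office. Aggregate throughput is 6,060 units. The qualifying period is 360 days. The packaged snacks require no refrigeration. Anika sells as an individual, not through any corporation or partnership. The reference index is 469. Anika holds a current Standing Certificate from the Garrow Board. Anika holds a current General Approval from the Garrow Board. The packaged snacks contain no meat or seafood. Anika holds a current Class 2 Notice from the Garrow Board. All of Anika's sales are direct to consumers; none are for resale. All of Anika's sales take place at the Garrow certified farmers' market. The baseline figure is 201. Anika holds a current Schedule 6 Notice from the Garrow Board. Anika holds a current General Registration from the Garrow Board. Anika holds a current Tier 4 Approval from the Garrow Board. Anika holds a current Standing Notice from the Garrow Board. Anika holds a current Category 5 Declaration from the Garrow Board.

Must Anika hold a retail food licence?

Exception (a)'s conditions are all satisfied: a current Class 2 Notice is held; a current Standing Notice is held; all sales are at a certified farmers' market. As to paragraphs (e)–(k): (e) would limit (a) — the coverage ratio is 43%, under the 45% limit — but (f) sets (e) aside: (f) operates against (e): aggregate throughput is 6,060 units, meeting the 5,680 units threshold. (g) is triggered (a current Schedule 6 Notice is held), but is overridden by (h): (h) operates against (g): the reference index is 469, less than the 496 limit. (i) is inapplicable (no sales are for resale), so (h) stands. Exception (a) stands.
Exception (b) does not apply: the number of selling days per month is 9, not less than 8.
Exception (c)'s conditions are all satisfied: a Cottage Food Declaration is on file; gross monthly sales are $850, under the $900 limit; a current General Approval is held. Turning to paragraph (n): (n) operates against (c): a current General Registration is held. So (c) is unavailable.
All of (d)'s requirements are met (the packaged snacks are shelf-stable; the seller is a natural person). However, paragraph (o) must be considered: (o) operates against (d): a current Category 5 Declaration is held. So (d) is unavailable.

No — exception (a) applies; Anika is not required to hold a retail food licence.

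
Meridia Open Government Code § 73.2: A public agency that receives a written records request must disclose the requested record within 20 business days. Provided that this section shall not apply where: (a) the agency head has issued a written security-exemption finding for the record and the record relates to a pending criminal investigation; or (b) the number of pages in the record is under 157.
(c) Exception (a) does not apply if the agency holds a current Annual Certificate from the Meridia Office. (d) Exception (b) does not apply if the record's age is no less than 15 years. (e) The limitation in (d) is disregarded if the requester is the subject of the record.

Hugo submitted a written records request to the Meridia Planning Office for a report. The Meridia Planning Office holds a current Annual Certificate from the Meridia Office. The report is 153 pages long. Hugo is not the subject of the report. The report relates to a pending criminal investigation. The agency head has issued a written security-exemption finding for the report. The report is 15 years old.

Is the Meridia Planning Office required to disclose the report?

Exception (a): a written security-exemption finding has been issued; the report relates to a pending investigation — every condition holds. However, paragraph (c) must be considered: (c) operates against (a): a current Annual Certificate is held. (a) is therefore removed.
All of (b)'s requirements are met (the number of pages in the record is 153, under the 157 limit). But: (d) operates — the record's age is 15 years, meeting the 15 years threshold. (e), which would lift (d), does not operate here — Hugo is not the subject of the report. (b) is therefore removed.
Every exception is unavailable, so the rule governs.

Yes — the Meridia Planning Office must disclose the report.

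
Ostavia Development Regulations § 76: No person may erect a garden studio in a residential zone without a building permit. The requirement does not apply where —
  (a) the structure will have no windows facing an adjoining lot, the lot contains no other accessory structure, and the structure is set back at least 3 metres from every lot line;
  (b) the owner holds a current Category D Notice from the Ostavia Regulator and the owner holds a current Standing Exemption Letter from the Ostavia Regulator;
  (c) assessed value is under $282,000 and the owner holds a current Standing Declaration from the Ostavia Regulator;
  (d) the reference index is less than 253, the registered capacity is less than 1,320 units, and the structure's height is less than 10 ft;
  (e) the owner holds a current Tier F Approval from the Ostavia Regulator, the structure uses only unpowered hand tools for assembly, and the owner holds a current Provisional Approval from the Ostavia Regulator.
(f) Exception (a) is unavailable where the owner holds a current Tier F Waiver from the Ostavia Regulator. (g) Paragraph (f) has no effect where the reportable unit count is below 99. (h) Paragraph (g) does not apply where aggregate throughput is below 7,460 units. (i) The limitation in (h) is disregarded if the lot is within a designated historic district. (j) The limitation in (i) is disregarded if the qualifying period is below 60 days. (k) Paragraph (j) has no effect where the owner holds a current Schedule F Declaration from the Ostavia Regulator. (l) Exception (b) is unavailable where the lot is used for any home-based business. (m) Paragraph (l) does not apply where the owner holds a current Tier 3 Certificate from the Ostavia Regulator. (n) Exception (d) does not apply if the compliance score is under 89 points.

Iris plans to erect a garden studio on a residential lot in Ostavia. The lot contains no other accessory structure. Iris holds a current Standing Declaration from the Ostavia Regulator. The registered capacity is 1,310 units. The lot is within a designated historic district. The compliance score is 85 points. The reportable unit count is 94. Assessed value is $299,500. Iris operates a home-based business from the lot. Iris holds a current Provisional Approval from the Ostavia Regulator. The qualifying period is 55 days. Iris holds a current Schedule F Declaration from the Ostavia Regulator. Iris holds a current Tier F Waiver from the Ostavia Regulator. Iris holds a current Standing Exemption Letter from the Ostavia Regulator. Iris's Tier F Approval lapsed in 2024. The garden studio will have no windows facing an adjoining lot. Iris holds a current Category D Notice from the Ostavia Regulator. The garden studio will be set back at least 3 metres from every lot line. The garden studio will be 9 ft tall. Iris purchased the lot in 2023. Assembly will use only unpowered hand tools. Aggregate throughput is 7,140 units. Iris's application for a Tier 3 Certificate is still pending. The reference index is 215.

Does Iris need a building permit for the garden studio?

Exception (a) is satisfied on its face — no windows face an adjoining lot; the lot has no other accessory structure; the setback is at least 3 m on every side. Applying paragraphs (f)–(k): (f) would limit (a) — a current Tier F Waiver is held — but (g) sets (f) aside: (g) operates against (f): the reportable unit count is 94, below the 99 limit. (h) is engaged (aggregate throughput is 7,140 units, below the 7,460 units limit), but yields to (i): (i) operates against (h): the lot is in a historic district. (j) would limit (i) — the qualifying period is 55 days, below the 60 days limit — but (k) sets (j) aside: (k) operates against (j): a current Schedule F Declaration is held. So (a) applies.
Exception (b) is satisfied on its face — a current Category D Notice is held; a current Standing Exemption Letter is held. But: (l) operates — a home-based business operates on the lot. (m), which would lift (l), is not engaged — there is no Tier 3 Certificate in force. So (b) is unavailable.
Exception (c) does not apply: assessed value is $299,500, not under $282,000.
Exception (d): the reference index is 215, less than the 253 limit; the registered capacity is 1,310 units, less than the 1,320 units limit; the structure's height is 9 ft, less than the 10 ft limit — every condition holds. But applying paragraph (n): (n) operates against (d): the compliance score is 85 points, under the 89 points limit. (d) is therefore removed.
Exception (e) fails — the Tier F Approval is not current.

No — exception (a) applies; Iris does not need a building permit.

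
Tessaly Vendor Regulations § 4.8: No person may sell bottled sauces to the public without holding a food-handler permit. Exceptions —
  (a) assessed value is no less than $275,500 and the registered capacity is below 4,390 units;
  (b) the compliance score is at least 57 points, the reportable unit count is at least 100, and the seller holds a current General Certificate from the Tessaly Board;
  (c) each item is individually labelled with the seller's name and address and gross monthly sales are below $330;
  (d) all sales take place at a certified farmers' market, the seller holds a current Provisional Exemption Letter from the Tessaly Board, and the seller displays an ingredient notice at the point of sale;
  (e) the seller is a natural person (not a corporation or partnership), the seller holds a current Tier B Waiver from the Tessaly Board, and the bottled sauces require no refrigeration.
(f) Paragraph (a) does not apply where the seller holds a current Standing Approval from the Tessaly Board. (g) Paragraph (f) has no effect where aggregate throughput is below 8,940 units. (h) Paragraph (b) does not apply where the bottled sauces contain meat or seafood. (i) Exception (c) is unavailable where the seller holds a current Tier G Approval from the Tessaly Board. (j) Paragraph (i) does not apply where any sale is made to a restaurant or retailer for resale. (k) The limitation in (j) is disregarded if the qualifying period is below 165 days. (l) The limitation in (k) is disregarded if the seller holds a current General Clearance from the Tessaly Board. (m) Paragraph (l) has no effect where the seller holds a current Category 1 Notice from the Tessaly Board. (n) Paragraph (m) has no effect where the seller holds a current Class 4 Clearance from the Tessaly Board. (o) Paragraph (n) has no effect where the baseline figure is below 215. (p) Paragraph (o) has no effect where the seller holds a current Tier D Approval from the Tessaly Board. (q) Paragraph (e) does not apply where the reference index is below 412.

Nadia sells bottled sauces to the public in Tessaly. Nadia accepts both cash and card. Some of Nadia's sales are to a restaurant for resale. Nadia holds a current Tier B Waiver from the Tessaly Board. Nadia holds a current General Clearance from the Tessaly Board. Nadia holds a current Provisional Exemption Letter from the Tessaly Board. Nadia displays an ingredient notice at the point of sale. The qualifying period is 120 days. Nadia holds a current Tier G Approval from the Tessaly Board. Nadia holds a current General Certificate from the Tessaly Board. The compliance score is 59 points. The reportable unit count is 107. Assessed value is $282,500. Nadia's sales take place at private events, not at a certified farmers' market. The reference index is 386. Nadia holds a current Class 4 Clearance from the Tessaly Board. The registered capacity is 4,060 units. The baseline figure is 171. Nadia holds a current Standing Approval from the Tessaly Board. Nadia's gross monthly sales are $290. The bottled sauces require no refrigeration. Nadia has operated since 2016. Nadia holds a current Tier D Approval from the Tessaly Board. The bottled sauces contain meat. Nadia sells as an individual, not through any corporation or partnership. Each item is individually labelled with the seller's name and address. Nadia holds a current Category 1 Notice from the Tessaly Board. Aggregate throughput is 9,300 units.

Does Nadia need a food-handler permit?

Exception (a) is satisfied on its face — assessed value is $282,500, meeting the $275,500 threshold; the registered capacity is 4,060 units, below the 4,390 units limit. However, paragraphs (f)–(g) must be considered: (f) operates against (a): a current Standing Approval is held. (g), which would lift (f), does not operate here — aggregate throughput is 9,300 units, not below 8,940 units. (a) is therefore removed.
Exception (b)'s conditions are all satisfied: the compliance score is 59 points, meeting the 57 points threshold; the reportable unit count is 107, meeting the 100 threshold; a current General Certificate is held. However, paragraph (h) must be considered: (h) operates against (b): the bottled sauces contain meat. Exception (b) does not apply.
Exception (c): items are individually labelled; gross monthly sales are $290, below the $330 limit — every condition holds. Under paragraphs (i)–(p): (i) would limit (c) — a current Tier G Approval is held — but (j) sets (i) aside: (j) applies — some sales are to a restaurant for resale. (k) would limit (j) — the qualifying period is 120 days, below the 165 days limit — but (l) sets (k) aside: (l) operates — a current General Clearance is held. (m) would limit (l) — a current Category 1 Notice is held — but (n) sets (m) aside: (n) applies — a current Class 4 Clearance is held. (o) would limit (n) — the baseline figure is 171, below the 215 limit — but (p) sets (o) aside: (p) operates against (o): a current Tier D Approval is held. Exception (c) stands.
Exception (d) does not apply: sales are at private events, not a certified farmers' market.
Exception (e) is satisfied on its face — the seller is a natural person; a current Tier B Waiver is held; the bottled sauces are shelf-stable. However, paragraph (q) must be considered: (q) is engaged — the reference index is 386, below the 412 limit. Exception (e) does not apply.

No — exception (c) applies; Nadia is not required to hold a food-handler permit.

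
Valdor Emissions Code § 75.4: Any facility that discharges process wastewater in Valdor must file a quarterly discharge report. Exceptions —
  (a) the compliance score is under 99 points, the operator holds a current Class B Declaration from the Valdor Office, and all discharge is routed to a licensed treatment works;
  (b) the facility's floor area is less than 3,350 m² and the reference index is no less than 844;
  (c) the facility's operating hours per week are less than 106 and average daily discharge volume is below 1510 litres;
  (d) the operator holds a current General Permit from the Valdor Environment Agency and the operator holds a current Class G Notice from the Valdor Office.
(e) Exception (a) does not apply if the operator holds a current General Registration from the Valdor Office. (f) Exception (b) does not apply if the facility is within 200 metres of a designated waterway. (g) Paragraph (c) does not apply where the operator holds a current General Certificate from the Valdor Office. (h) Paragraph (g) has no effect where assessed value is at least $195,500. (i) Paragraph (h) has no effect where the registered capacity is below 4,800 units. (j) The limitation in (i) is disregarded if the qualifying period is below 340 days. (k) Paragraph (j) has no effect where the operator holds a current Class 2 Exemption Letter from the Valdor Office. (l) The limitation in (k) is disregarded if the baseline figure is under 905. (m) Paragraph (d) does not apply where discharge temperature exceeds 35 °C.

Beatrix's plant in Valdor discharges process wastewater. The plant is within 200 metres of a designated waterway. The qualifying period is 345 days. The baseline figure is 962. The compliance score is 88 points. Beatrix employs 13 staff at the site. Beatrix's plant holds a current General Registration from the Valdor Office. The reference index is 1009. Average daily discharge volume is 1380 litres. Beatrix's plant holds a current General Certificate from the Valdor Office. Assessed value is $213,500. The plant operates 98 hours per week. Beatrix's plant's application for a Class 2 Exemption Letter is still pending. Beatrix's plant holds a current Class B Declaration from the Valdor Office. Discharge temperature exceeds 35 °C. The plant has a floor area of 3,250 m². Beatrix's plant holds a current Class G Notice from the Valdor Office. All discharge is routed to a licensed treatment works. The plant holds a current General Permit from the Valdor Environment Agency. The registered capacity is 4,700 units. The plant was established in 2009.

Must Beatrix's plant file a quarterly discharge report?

Exception (a): the compliance score is 88 points, under the 99 points limit; a current Class B Declaration is held; discharge is routed to a licensed treatment works — every condition holds. However, paragraph (e) must be considered: (e) applies — a current General Registration is held. So (a) is unavailable.
Exception (b)'s conditions are all satisfied: the facility's floor area is 3,250 m², less than the 3,350 m² limit; the reference index is 1,009, meeting the 844 threshold. Turning to paragraph (f): (f) is triggered — the plant is within 200 m of a designated waterway. So (b) is unavailable.
Exception (c): the facility's operating hours per week are 98, less than the 106 limit; average daily discharge volume is 1380 litres, below the 1510 litres limit — every condition holds. Turning to paragraphs (g)–(l): (g) is engaged — a current General Certificate is held. (h) is engaged (assessed value is $213,500, meeting the $195,500 threshold), but is displaced by (i): (i) is triggered — the registered capacity is 4,700 units, below the 4,800 units limit. (j) does not operate here (the qualifying period is 345 days, not below 340 days), so (i) stands. (c) is therefore removed.
Exception (d)'s conditions are all satisfied: a current General Permit is held; a current Class G Notice is held. However, paragraph (m) must be considered: (m) is engaged — discharge temperature exceeds 35 °C. Exception (d) does not apply.
No exception is made out. Beatrix's plant falls within the general rule.

Yes — Beatrix's plant must file a quarterly discharge report.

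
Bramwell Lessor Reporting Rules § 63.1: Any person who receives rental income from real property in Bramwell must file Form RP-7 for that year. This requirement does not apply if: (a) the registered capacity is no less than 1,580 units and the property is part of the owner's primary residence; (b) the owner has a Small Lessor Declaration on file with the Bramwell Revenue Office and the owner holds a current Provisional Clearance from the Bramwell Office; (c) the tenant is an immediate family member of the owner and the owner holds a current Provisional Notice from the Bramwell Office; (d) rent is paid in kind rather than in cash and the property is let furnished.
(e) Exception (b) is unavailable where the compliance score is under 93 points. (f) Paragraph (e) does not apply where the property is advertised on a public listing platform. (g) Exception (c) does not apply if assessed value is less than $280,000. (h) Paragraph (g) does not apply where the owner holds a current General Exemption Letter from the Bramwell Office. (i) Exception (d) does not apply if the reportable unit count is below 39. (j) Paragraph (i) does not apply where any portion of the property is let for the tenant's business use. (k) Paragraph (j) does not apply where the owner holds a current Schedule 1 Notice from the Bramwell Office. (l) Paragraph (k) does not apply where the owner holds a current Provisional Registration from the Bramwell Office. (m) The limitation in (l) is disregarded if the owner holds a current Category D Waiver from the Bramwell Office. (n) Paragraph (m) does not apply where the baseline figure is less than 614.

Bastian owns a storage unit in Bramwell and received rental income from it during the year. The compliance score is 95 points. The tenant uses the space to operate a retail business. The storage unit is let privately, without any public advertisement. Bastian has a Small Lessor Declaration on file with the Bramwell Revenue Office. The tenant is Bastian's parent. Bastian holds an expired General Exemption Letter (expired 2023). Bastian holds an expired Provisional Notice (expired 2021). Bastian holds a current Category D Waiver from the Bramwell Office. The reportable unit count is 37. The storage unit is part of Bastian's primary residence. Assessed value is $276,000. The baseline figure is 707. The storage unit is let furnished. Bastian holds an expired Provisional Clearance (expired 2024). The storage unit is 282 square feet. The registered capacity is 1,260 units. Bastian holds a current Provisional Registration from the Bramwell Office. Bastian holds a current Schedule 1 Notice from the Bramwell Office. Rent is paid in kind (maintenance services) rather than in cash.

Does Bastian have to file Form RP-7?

Exception (a) fails — the registered capacity is 1,260 units, short of 1,580 units.
Exception (b) fails — no current Provisional Clearance is held.
Exception (c) fails — the Provisional Notice is not current.
Exception (d): rent is paid in kind; the property is let furnished — every condition holds. But: (i) operates — the reportable unit count is 37, below the 39 limit. (j) operates (the space is let for business use), but is set aside by (k): (k) is triggered — a current Schedule 1 Notice is held. (l) applies (a current Provisional Registration is held), but yields to (m): (m) operates against (l): a current Category D Waiver is held. (n) does not operate here (the baseline figure is 707, not less than 614), so (m) stands. So (d) is unavailable.
No exception is made out. Bastian falls within the general rule.

Yes — Bastian must file Form RP-7.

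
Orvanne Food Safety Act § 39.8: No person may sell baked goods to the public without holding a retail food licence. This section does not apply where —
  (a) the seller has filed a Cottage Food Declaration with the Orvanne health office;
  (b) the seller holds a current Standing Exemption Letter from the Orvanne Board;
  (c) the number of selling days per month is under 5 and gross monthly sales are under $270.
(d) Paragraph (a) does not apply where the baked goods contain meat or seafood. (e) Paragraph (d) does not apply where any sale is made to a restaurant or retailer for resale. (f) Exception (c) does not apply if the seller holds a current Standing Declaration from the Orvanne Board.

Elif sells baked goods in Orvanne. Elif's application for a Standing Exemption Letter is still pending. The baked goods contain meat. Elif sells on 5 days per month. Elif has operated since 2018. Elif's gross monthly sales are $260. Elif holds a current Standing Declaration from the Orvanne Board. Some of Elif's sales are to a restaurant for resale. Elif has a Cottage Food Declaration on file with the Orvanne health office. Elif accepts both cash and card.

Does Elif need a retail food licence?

Exception (a): a Cottage Food Declaration is on file — every condition holds. Considering the limiting provisions: (d) would limit (a) — the baked goods contain meat — but (e) sets (d) aside: (e) operates against (d): some sales are to a restaurant for resale. So (a) applies.
Exception (b) requires that the seller holds a current Standing Exemption Letter from the Orvanne Board; but there is no Standing Exemption Letter in force, so (b) is unavailable.
Exception (c) requires that the number of selling days per month is under 5; but the number of selling days per month is 5, not under 5, so (c) is unavailable.

No — exception (a) applies; Elif is not required to hold a retail food licence.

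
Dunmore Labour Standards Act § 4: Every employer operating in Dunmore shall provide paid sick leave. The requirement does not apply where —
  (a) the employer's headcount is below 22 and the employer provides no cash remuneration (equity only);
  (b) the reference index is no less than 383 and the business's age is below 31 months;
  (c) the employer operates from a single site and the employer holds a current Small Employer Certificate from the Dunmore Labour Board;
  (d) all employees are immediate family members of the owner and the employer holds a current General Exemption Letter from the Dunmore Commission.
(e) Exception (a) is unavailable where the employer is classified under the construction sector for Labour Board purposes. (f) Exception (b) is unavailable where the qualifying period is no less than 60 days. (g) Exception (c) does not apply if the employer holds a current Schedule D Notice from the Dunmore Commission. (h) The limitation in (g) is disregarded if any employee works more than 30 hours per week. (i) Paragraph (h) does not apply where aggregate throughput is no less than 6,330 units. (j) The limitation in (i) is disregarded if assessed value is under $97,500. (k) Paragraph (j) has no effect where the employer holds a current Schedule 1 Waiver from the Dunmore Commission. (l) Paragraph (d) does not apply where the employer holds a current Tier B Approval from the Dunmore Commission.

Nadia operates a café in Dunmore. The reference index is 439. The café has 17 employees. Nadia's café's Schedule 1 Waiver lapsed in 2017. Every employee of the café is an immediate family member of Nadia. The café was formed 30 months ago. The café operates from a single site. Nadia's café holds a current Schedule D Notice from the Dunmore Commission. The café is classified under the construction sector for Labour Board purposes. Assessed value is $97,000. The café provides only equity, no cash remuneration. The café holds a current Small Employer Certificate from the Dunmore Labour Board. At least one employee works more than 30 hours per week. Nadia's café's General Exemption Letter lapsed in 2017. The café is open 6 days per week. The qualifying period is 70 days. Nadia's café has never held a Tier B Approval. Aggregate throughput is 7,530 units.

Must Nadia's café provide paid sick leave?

Exception (a)'s conditions are all satisfied: the employer's headcount is 17, below the 22 limit; remuneration is equity-only. However, paragraph (e) must be considered: (e) operates against (a): the café is classified under the construction sector. Exception (a) does not apply.
Exception (b): the reference index is 439, meeting the 383 threshold; the business's age is 30 months, below the 31 months limit — every condition holds. But: (f) is triggered — the qualifying period is 70 days, meeting the 60 days threshold. Exception (b) does not apply.
All of (c)'s requirements are met (the employer operates from a single site; a current Small Employer Certificate is held). Under paragraphs (g)–(k): (g) would limit (c) — a current Schedule D Notice is held — but (h) sets (g) aside: (h) operates against (g): at least one employee exceeds 30 hours/week. (i) would limit (h) — aggregate throughput is 7,530 units, meeting the 6,330 units threshold — but (j) sets (i) aside: (j) operates against (i): assessed value is $97,000, under the $97,500 limit. (k), which would lift (j), does not operate here — no current Schedule 1 Waiver is held. Exception (c) stands.
Exception (d) does not apply: no current General Exemption Letter is held.

No — exception (c) applies; Nadia's café is not required to provide paid sick leave.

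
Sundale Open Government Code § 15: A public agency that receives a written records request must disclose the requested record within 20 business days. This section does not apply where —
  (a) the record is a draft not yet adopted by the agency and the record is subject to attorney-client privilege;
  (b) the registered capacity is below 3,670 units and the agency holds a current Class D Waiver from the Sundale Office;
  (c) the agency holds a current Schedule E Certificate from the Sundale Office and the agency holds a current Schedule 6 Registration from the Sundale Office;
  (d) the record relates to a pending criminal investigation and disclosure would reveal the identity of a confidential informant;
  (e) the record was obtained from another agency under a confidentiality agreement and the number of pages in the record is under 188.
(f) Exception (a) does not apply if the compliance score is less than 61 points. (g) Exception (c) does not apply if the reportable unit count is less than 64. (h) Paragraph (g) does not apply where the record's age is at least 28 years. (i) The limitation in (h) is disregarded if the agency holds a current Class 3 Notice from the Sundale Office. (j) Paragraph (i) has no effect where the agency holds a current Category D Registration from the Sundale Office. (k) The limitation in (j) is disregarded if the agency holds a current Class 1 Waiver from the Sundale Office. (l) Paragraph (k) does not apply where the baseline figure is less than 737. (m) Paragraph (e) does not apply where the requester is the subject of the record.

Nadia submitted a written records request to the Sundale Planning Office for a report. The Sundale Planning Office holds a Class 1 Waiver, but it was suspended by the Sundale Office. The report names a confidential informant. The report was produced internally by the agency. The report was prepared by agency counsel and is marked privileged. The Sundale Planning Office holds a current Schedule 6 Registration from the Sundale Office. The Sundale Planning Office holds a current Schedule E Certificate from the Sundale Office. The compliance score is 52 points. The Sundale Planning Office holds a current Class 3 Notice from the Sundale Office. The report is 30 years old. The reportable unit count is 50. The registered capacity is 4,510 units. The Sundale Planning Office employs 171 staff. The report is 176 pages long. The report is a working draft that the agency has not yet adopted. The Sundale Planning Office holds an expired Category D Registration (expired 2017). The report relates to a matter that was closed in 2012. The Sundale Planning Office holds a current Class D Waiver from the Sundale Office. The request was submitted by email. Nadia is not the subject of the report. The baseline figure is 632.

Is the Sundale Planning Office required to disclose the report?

Yes — the Sundale Planning Office must disclose the report.

All of (a)'s requirements are met (the report is an unadopted draft; the report is privileged). But applying paragraph (f): (f) operates against (a): the compliance score is 52 points, less than the 61 points limit. (a) is therefore removed.
Exception (b) requires that the registered capacity is below 3,670 units; but the registered capacity is 4,510 units, not below 3,670 units, so (b) is unavailable.
All of (c)'s requirements are met (a current Schedule E Certificate is held; a current Schedule 6 Registration is held). Turning to paragraphs (g)–(l): (g) operates against (c): the reportable unit count is 50, less than the 64 limit. (h) would limit (g) — the record's age is 30 years, meeting the 28 years threshold — but (i) sets (h) aside: (i) is engaged — a current Class 3 Notice is held. (j) is not engaged (there is no Category D Registration in force), so (i) stands. So (c) is unavailable.
Exception (d) requires that the record relates to a pending criminal investigation; but the report relates to a closed matter, so (d) is unavailable.
Exception (e) fails — the report was produced internally.
No exception displaces § 15.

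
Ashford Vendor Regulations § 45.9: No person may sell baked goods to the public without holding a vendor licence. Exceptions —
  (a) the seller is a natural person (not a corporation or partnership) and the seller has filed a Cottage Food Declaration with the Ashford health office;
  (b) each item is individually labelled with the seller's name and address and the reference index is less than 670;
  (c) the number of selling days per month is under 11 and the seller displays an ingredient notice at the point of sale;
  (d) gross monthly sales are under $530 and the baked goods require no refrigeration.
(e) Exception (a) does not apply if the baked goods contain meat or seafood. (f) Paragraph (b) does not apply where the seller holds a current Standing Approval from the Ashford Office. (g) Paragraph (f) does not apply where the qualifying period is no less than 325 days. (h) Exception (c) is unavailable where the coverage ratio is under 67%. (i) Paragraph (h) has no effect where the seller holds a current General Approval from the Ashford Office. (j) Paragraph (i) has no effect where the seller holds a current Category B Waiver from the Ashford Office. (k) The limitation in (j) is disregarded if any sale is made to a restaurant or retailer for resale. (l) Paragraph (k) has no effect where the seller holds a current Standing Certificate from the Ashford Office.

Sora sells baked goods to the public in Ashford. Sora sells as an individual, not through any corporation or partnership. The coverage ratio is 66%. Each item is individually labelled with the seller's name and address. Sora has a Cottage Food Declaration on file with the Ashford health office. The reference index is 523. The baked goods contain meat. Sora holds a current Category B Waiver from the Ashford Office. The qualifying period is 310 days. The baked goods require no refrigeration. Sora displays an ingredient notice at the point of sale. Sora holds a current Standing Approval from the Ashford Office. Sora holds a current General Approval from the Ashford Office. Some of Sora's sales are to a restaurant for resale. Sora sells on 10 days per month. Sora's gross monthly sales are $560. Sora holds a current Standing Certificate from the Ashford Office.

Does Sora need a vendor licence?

Yes — Sora must hold a vendor licence.

All of (a)'s requirements are met (the seller is a natural person; a Cottage Food Declaration is on file). But: (e) is engaged — the baked goods contain meat. (a) is therefore removed.
All of (b)'s requirements are met (items are individually labelled; the reference index is 523, less than the 670 limit). But applying paragraphs (f)–(g): (f) operates against (b): a current Standing Approval is held. (g), which would lift (f), is not engaged — the qualifying period is 310 days, short of 325 days. (b) is therefore removed.
Exception (c): the number of selling days per month is 10, under the 11 limit; an ingredient notice is displayed — every condition holds. Turning to paragraphs (h)–(l): (h) operates against (c): the coverage ratio is 66%, under the 67% limit. (i) would limit (h) — a current General Approval is held — but (j) sets (i) aside: (j) applies — a current Category B Waiver is held. (k) would limit (j) — some sales are to a restaurant for resale — but (l) sets (k) aside: (l) operates against (k): a current Standing Certificate is held. So (c) is unavailable.
Exception (d) fails — gross monthly sales are $560, not under $530.
No exception applies. The general rule governs.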